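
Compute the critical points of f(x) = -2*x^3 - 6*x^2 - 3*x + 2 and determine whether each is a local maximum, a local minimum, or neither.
f'(x) = -6*x^2 - 12*x - 3

Solve f'(x) = 0:
  Factor: -6*x^2 - 12*x - 3 = -3*(2*x^2 + 4*x + 1); 2*x^2 + 4*x + 1 = 0 has no rational roots; quadratic formula: x = (-4 ± √8)/4.
  ⇒ x = -1 - sqrt(2)/2 ≈ -1.7071, -1 + sqrt(2)/2 ≈ -0.2929

f''(x) = -12*x - 12
Second-derivative test at each critical point:
  f''(-1.7071) = 8.4853 > 0 → local minimum
  f''(-0.2929) = -8.4853 < 0 → local maximum

Critical points: x = -1 - sqrt(2)/2 ≈ -1.7071 (local minimum); x = -1 + sqrt(2)/2 ≈ -0.2929 (local maximum)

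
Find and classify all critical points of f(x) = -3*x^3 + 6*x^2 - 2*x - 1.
f'(x) = -9*x^2 + 12*x - 2

Solve f'(x) = 0:
  9*x^2 - 12*x + 2 = 0 has no rational roots; quadratic formula: x = (12 ± √72)/18.
  ⇒ x = 2/3 - sqrt(2)/3 ≈ 0.1953, sqrt(2)/3 + 2/3 ≈ 1.1381

f''(x) = 12 - 18*x
Second-derivative test at each critical point:
  f''(0.1953) = 8.4853 > 0 → local minimum
  f''(1.1381) = -8.4853 < 0 → local maximum

Critical points: x = 2/3 - sqrt(2)/3 ≈ 0.1953 (local minimum); x = sqrt(2)/3 + 2/3 ≈ 1.1381 (local maximum)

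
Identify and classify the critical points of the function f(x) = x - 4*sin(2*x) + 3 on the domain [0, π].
f'(x) = 1 - 8*cos(2*x)

Solve f'(x) = 0 on [0, π]:
  f'(x) = 0 ⇔ cos(2*x) = 1/8, i.e. 2*x = ±arccos(1/8) + 2nπ; keep the solutions lying in [0, π].
  ⇒ x = acos(1/8)/2 ≈ 0.7227, pi - acos(1/8)/2 ≈ 2.4189

f''(x) = 16*sin(2*x)
Second-derivative test at each critical point:
  f''(0.7227) = 15.8745 > 0 → local minimum
  f''(2.4189) = -15.8745 < 0 → local maximum

Critical points: x = acos(1/8)/2 ≈ 0.7227 (local minimum); x = pi - acos(1/8)/2 ≈ 2.4189 (local maximum)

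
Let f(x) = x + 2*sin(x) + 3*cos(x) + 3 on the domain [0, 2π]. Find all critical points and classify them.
f'(x) = -3*sin(x) + 2*cos(x) + 1

Solve f'(x) = 0 on [0, 2π]:
  f'(x) = 0 ⇔ -3*sin(x) + 2*cos(x) = -1. Write the left side as R·cos(x + φ) with R = √(2² + 3²) = sqrt(13), cos φ = 2*sqrt(13)/13, sin φ = 3*sqrt(13)/13; then cos(x + φ) = -sqrt(13)/13. Solve for x and keep the solutions lying in [0, 2π].
  ⇒ x = atan((3 + 4*sqrt(3))/(-2 + 6*sqrt(3))) ≈ 0.8690, atan((3 - 4*sqrt(3))/(-6*sqrt(3) - 2)) + pi ≈ 3.4486

f''(x) = -2*sin(x) - 3*cos(x)
Second-derivative test at each critical point:
  f''(0.8690) = -3.4641 < 0 → local maximum
  f''(3.4486) = 3.4641 > 0 → local minimum

Critical points: x = atan((3 + 4*sqrt(3))/(-2 + 6*sqrt(3))) ≈ 0.8690 (local maximum); x = atan((3 - 4*sqrt(3))/(-6*sqrt(3) - 2)) + pi ≈ 3.4486 (local minimum)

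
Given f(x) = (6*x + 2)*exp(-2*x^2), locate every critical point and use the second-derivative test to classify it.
f'(x) = 2*(-4*x*(3*x + 1) + 3)*exp(-2*x^2)

Solve f'(x) = 0:
  f'(x) = (-24*x^2 - 8*x + 6)·exp(-2*x^2) and exp(-2*x^2) > 0 for every x, so f'(x) = 0 ⇔ -24*x^2 - 8*x + 6 = 0.
  Factor: -24*x^2 - 8*x + 6 = -2*(12*x^2 + 4*x - 3); 12*x^2 + 4*x - 3 = 0 has no rational roots; quadratic formula: x = (-4 ± √160)/24.
  ⇒ x = -sqrt(10)/6 - 1/6 ≈ -0.6937, -1/6 + sqrt(10)/6 ≈ 0.3604

f''(x) = 8*(4*x^2*(3*x + 1) - 9*x - 1)*exp(-2*x^2)
Second-derivative test at each critical point:
  f''(-0.6937) = 9.6626 > 0 → local minimum
  f''(0.3604) = -19.5112 < 0 → local maximum

Critical points: x = -sqrt(10)/6 - 1/6 ≈ -0.6937 (local minimum); x = -1/6 + sqrt(10)/6 ≈ 0.3604 (local maximum)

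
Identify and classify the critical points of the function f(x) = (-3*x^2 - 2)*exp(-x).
f'(x) = (3*x^2 - 6*x + 2)*exp(-x)

Solve f'(x) = 0:
  f'(x) = (3*x^2 - 6*x + 2)·exp(-x) and exp(-x) > 0 for every x, so f'(x) = 0 ⇔ 3*x^2 - 6*x + 2 = 0.
  3*x^2 - 6*x + 2 = 0 has no rational roots; quadratic formula: x = (6 ± √12)/6.
  ⇒ x = 1 - sqrt(3)/3 ≈ 0.4226, sqrt(3)/3 + 1 ≈ 1.5774

f''(x) = (-3*x^2 + 12*x - 8)*exp(-x)
Second-derivative test at each critical point:
  f''(0.4226) = -2.2701 < 0 → local maximum
  f''(1.5774) = 0.7154 > 0 → local minimum

Critical points: x = 1 - sqrt(3)/3 ≈ 0.4226 (local maximum); x = sqrt(3)/3 + 1 ≈ 1.5774 (local minimum)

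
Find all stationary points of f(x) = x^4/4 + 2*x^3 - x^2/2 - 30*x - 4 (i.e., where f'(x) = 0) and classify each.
f'(x) = x^3 + 6*x^2 - x - 30

Solve f'(x) = 0:
  Factor: x^3 + 6*x^2 - x - 30 = (x - 2)*(x + 3)*(x + 5) = 0.
  ⇒ x = -5, -3, 2

f''(x) = 3*x^2 + 12*x - 1
Second-derivative test at each critical point:
  f''(-5) = 14 > 0 → local minimum
  f''(-3) = -10 < 0 → local maximum
  f''(2) = 35 > 0 → local minimum

Critical points: x = -5 (local minimum); x = -3 (local maximum); x = 2 (local minimum)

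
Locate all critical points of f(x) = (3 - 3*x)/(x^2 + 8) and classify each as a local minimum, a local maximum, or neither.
f'(x) = 3*(-x^2 + 2*x*(x - 1) - 8)/(x^2 + 8)^2

Solve f'(x) = 0:
  f'(x) = 3*(x - 4)*(x + 2)/(x^2 + 8)^2; the denominator is positive wherever f is defined, so f'(x) = 0 ⇔ 3*x^2 - 6*x - 24 = 0.
  Factor: 3*x^2 - 6*x - 24 = 3*(x - 4)*(x + 2) = 0.
  ⇒ x = -2, 4

f''(x) = 6*(4*x^2*(1 - x) + (3*x - 1)*(x^2 + 8))/(x^2 + 8)^3
Second-derivative test at each critical point:
  f''(-2) = -1/8 < 0 → local maximum
  f''(4) = 1/32 > 0 → local minimum

Critical points: x = -2 (local maximum); x = 4 (local minimum)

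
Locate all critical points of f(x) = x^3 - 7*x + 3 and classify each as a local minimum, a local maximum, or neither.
f'(x) = 3*x^2 - 7

Solve f'(x) = 0:
  3*x^2 - 7 = 0 has no rational roots; quadratic formula: x = (0 ± √84)/6.
  ⇒ x = -sqrt(21)/3 ≈ -1.5275, sqrt(21)/3 ≈ 1.5275

f''(x) = 6*x
Second-derivative test at each critical point:
  f''(-1.5275) = -9.1652 < 0 → local maximum
  f''(1.5275) = 9.1652 > 0 → local minimum

Critical points: x = -sqrt(21)/3 ≈ -1.5275 (local maximum); x = sqrt(21)/3 ≈ 1.5275 (local minimum)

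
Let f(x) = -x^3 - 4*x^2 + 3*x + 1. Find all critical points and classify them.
f'(x) = -3*x^2 - 8*x + 3

Solve f'(x) = 0:
  Factor: -3*x^2 - 8*x + 3 = -(x + 3)*(3*x - 1) = 0.
  ⇒ x = -3, 1/3

f''(x) = -6*x - 8
Second-derivative test at each critical point:
  f''(-3) = 10 > 0 → local minimum
  f''(1/3) = -10 < 0 → local maximum

Critical points: x = -3 (local minimum); x = 1/3 (local maximum)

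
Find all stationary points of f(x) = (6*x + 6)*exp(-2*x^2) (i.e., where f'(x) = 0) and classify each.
f'(x) = 6*(-4*x*(x + 1) + 1)*exp(-2*x^2)

Solve f'(x) = 0:
  f'(x) = (-24*x^2 - 24*x + 6)·exp(-2*x^2) and exp(-2*x^2) > 0 for every x, so f'(x) = 0 ⇔ -24*x^2 - 24*x + 6 = 0.
  Factor: -24*x^2 - 24*x + 6 = -6*(4*x^2 + 4*x - 1); 4*x^2 + 4*x - 1 = 0 has no rational roots; quadratic formula: x = (-4 ± √32)/8.
  ⇒ x = -sqrt(2)/2 - 1/2 ≈ -1.2071, -1/2 + sqrt(2)/2 ≈ 0.2071

f''(x) = 24*(4*x^2*(x + 1) - 3*x - 1)*exp(-2*x^2)
Second-derivative test at each critical point:
  f''(-1.2071) = 1.8412 > 0 → local minimum
  f''(0.2071) = -31.1508 < 0 → local maximum

Critical points: x = -sqrt(2)/2 - 1/2 ≈ -1.2071 (local minimum); x = -1/2 + sqrt(2)/2 ≈ 0.2071 (local maximum)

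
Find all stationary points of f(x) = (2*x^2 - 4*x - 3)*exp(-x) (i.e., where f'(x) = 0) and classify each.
f'(x) = (-2*x^2 + 8*x - 1)*exp(-x)

Solve f'(x) = 0:
  f'(x) = (-2*x^2 + 8*x - 1)·exp(-x) and exp(-x) > 0 for every x, so f'(x) = 0 ⇔ -2*x^2 + 8*x - 1 = 0.
  2*x^2 - 8*x + 1 = 0 has no rational roots; quadratic formula: x = (8 ± √56)/4.
  ⇒ x = 2 - sqrt(14)/2 ≈ 0.1292, sqrt(14)/2 + 2 ≈ 3.8708

f''(x) = (2*x^2 - 12*x + 9)*exp(-x)
Second-derivative test at each critical point:
  f''(0.1292) = 6.5765 > 0 → local minimum
  f''(3.8708) = -0.1560 < 0 → local maximum

Critical points: x = 2 - sqrt(14)/2 ≈ 0.1292 (local minimum); x = sqrt(14)/2 + 2 ≈ 3.8708 (local maximum)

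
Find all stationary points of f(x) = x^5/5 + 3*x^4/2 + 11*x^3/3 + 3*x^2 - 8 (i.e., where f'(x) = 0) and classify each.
f'(x) = x*(x^3 + 6*x^2 + 11*x + 6)

Solve f'(x) = 0:
  Factor: x^4 + 6*x^3 + 11*x^2 + 6*x = x*(x + 1)*(x + 2)*(x + 3) = 0.
  ⇒ x = -3, -2, -1, 0

f''(x) = 4*x^3 + 18*x^2 + 22*x + 6
Second-derivative test at each critical point:
  f''(-3) = -6 < 0 → local maximum
  f''(-2) = 2 > 0 → local minimum
  f''(-1) = -2 < 0 → local maximum
  f''(0) = 6 > 0 → local minimum

Critical points: x = -3 (local maximum); x = -2 (local minimum); x = -1 (local maximum); x = 0 (local minimum)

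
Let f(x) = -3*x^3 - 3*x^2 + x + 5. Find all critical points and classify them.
f'(x) = -9*x^2 - 6*x + 1

Solve f'(x) = 0:
  9*x^2 + 6*x - 1 = 0 has no rational roots; quadratic formula: x = (-6 ± √72)/18.
  ⇒ x = -sqrt(2)/3 - 1/3 ≈ -0.8047, -1/3 + sqrt(2)/3 ≈ 0.1381

f''(x) = -18*x - 6
Second-derivative test at each critical point:
  f''(-0.8047) = 8.4853 > 0 → local minimum
  f''(0.1381) = -8.4853 < 0 → local maximum

Critical points: x = -sqrt(2)/3 - 1/3 ≈ -0.8047 (local minimum); x = -1/3 + sqrt(2)/3 ≈ 0.1381 (local maximum)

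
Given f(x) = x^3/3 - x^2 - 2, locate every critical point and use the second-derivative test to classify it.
f'(x) = x*(x - 2)

Solve f'(x) = 0:
  Factor: x^2 - 2*x = x*(x - 2) = 0.
  ⇒ x = 0, 2

f''(x) = 2*x - 2
Second-derivative test at each critical point:
  f''(0) = -2 < 0 → local maximum
  f''(2) = 2 > 0 → local minimum

Critical points: x = 0 (local maximum); x = 2 (local minimum)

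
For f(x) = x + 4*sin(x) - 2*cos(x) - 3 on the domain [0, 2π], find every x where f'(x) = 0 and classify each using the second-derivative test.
f'(x) = 2*sin(x) + 4*cos(x) + 1

Solve f'(x) = 0 on [0, 2π]:
  f'(x) = 0 ⇔ 2*sin(x) + 4*cos(x) = -1. Write the left side as R·cos(x + φ) with R = √(4² + (-2)²) = 2*sqrt(5), cos φ = 2*sqrt(5)/5, sin φ = -sqrt(5)/5; then cos(x + φ) = -sqrt(5)/10. Solve for x and keep the solutions lying in [0, 2π].
  ⇒ x = atan((-1 + 2*sqrt(19))/(-sqrt(19) - 2)) + pi ≈ 2.2600, atan((-2*sqrt(19) - 1)/(-2 + sqrt(19))) + 2*pi ≈ 4.9505

f''(x) = -4*sin(x) + 2*cos(x)
Second-derivative test at each critical point:
  f''(2.2600) = -4.3589 < 0 → local maximum
  f''(4.9505) = 4.3589 > 0 → local minimum

Critical points: x = atan((-1 + 2*sqrt(19))/(-sqrt(19) - 2)) + pi ≈ 2.2600 (local maximum); x = atan((-2*sqrt(19) - 1)/(-2 + sqrt(19))) + 2*pi ≈ 4.9505 (local minimum)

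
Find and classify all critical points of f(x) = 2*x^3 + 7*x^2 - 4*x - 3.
f'(x) = 6*x^2 + 14*x - 4

Solve f'(x) = 0:
  Factor: 6*x^2 + 14*x - 4 = 2*(3*x^2 + 7*x - 2); 3*x^2 + 7*x - 2 = 0 has no rational roots; quadratic formula: x = (-7 ± √73)/6.
  ⇒ x = -sqrt(73)/6 - 7/6 ≈ -2.5907, -7/6 + sqrt(73)/6 ≈ 0.2573

f''(x) = 12*x + 14
Second-derivative test at each critical point:
  f''(-2.5907) = -17.0880 < 0 → local maximum
  f''(0.2573) = 17.0880 > 0 → local minimum

Critical points: x = -sqrt(73)/6 - 7/6 ≈ -2.5907 (local maximum); x = -7/6 + sqrt(73)/6 ≈ 0.2573 (local minimum)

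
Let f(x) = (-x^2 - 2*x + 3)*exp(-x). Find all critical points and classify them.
f'(x) = (x^2 - 5)*exp(-x)

Solve f'(x) = 0:
  f'(x) = (x^2 - 5)·exp(-x) and exp(-x) > 0 for every x, so f'(x) = 0 ⇔ x^2 - 5 = 0.
  x^2 - 5 = 0 has no rational roots; quadratic formula: x = (0 ± √20)/2.
  ⇒ x = -sqrt(5) ≈ -2.2361, sqrt(5) ≈ 2.2361

f''(x) = (-x^2 + 2*x + 5)*exp(-x)
Second-derivative test at each critical point:
  f''(-2.2361) = -41.8434 < 0 → local maximum
  f''(2.2361) = 0.4780 > 0 → local minimum

Critical points: x = -sqrt(5) ≈ -2.2361 (local maximum); x = sqrt(5) ≈ 2.2361 (local minimum)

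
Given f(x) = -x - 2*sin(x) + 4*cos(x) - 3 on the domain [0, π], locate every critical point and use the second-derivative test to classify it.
f'(x) = -4*sin(x) - 2*cos(x) - 1

Solve f'(x) = 0 on [0, π]:
  f'(x) = 0 ⇔ -4*sin(x) - 2*cos(x) = 1. Write the left side as R·cos(x + φ) with R = √((-2)² + 4²) = 2*sqrt(5), cos φ = -sqrt(5)/5, sin φ = 2*sqrt(5)/5; then cos(x + φ) = sqrt(5)/10. Solve for x and keep the solutions lying in [0, π].
  ⇒ x = atan((-2 + sqrt(19))/(-2*sqrt(19) - 1)) + pi ≈ 2.9035

f''(x) = 2*sin(x) - 4*cos(x)
Second-derivative test at each critical point:
  f''(2.9035) = 4.3589 > 0 → local minimum

Critical points: x = atan((-2 + sqrt(19))/(-2*sqrt(19) - 1)) + pi ≈ 2.9035 (local minimum)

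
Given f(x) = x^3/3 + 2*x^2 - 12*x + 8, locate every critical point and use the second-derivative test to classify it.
f'(x) = x^2 + 4*x - 12

Solve f'(x) = 0:
  Factor: x^2 + 4*x - 12 = (x - 2)*(x + 6) = 0.
  ⇒ x = -6, 2

f''(x) = 2*x + 4
Second-derivative test at each critical point:
  f''(-6) = -8 < 0 → local maximum
  f''(2) = 8 > 0 → local minimum

Critical points: x = -6 (local maximum); x = 2 (local minimum)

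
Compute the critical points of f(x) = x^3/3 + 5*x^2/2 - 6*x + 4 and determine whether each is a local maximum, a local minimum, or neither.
f'(x) = x^2 + 5*x - 6

Solve f'(x) = 0:
  Factor: x^2 + 5*x - 6 = (x - 1)*(x + 6) = 0.
  ⇒ x = -6, 1

f''(x) = 2*x + 5
Second-derivative test at each critical point:
  f''(-6) = -7 < 0 → local maximum
  f''(1) = 7 > 0 → local minimum

Critical points: x = -6 (local maximum); x = 1 (local minimum)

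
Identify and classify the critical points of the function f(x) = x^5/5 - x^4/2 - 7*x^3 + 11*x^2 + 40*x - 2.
f'(x) = x^4 - 2*x^3 - 21*x^2 + 22*x + 40

Solve f'(x) = 0:
  Factor: x^4 - 2*x^3 - 21*x^2 + 22*x + 40 = (x - 5)*(x - 2)*(x + 1)*(x + 4) = 0.
  ⇒ x = -4, -1, 2, 5

f''(x) = 4*x^3 - 6*x^2 - 42*x + 22
Second-derivative test at each critical point:
  f''(-4) = -162 < 0 → local maximum
  f''(-1) = 54 > 0 → local minimum
  f''(2) = -54 < 0 → local maximum
  f''(5) = 162 > 0 → local minimum

Critical points: x = -4 (local maximum); x = -1 (local minimum); x = 2 (local maximum); x = 5 (local minimum)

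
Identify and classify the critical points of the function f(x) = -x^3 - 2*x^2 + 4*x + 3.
f'(x) = -3*x^2 - 4*x + 4

Solve f'(x) = 0:
  Factor: -3*x^2 - 4*x + 4 = -(x + 2)*(3*x - 2) = 0.
  ⇒ x = -2, 2/3

f''(x) = -6*x - 4
Second-derivative test at each critical point:
  f''(-2) = 8 > 0 → local minimum
  f''(2/3) = -8 < 0 → local maximum

Critical points: x = -2 (local minimum); x = 2/3 (local maximum)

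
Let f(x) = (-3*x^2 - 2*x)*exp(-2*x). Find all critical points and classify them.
f'(x) = 2*(3*x^2 - x - 1)*exp(-2*x)

Solve f'(x) = 0:
  f'(x) = (6*x^2 - 2*x - 2)·exp(-2*x) and exp(-2*x) > 0 for every x, so f'(x) = 0 ⇔ 6*x^2 - 2*x - 2 = 0.
  Factor: 6*x^2 - 2*x - 2 = 2*(3*x^2 - x - 1); 3*x^2 - x - 1 = 0 has no rational roots; quadratic formula: x = (1 ± √13)/6.
  ⇒ x = 1/6 - sqrt(13)/6 ≈ -0.4343, 1/6 + sqrt(13)/6 ≈ 0.7676

f''(x) = 2*(-6*x^2 + 8*x + 1)*exp(-2*x)
Second-derivative test at each critical point:
  f''(-0.4343) = -17.1868 < 0 → local maximum
  f''(0.7676) = 1.5534 > 0 → local minimum

Critical points: x = 1/6 - sqrt(13)/6 ≈ -0.4343 (local maximum); x = 1/6 + sqrt(13)/6 ≈ 0.7676 (local minimum)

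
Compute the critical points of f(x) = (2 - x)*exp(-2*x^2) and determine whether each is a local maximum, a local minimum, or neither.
f'(x) = (4*x*(x - 2) - 1)*exp(-2*x^2)

Solve f'(x) = 0:
  f'(x) = (4*x^2 - 8*x - 1)·exp(-2*x^2) and exp(-2*x^2) > 0 for every x, so f'(x) = 0 ⇔ 4*x^2 - 8*x - 1 = 0.
  4*x^2 - 8*x - 1 = 0 has no rational roots; quadratic formula: x = (8 ± √80)/8.
  ⇒ x = 1 - sqrt(5)/2 ≈ -0.1180, 1 + sqrt(5)/2 ≈ 2.1180

f''(x) = 4*(4*x^2*(2 - x) + 3*x - 2)*exp(-2*x^2)
Second-derivative test at each critical point:
  f''(-0.1180) = -8.6985 < 0 → local maximum
  f''(2.1180) = 0.0011 > 0 → local minimum

Critical points: x = 1 - sqrt(5)/2 ≈ -0.1180 (local maximum); x = 1 + sqrt(5)/2 ≈ 2.1180 (local minimum)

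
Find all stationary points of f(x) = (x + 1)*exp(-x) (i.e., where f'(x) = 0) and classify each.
f'(x) = -x*exp(-x)

Solve f'(x) = 0:
  f'(x) = (-x)·exp(-x) and exp(-x) > 0 for every x, so f'(x) = 0 ⇔ -x = 0.
  -x = 0.
  ⇒ x = 0

f''(x) = (x - 1)*exp(-x)
Second-derivative test at each critical point:
  f''(0) = -1 < 0 → local maximum

Critical points: x = 0 (local maximum)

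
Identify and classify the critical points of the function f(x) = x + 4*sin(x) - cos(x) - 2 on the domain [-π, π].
f'(x) = sin(x) + 4*cos(x) + 1

Solve f'(x) = 0 on [-π, π]:
  f'(x) = 0 ⇔ sin(x) + 4*cos(x) = -1. Write the left side as R·cos(x + φ) with R = √(4² + (-1)²) = sqrt(17), cos φ = 4*sqrt(17)/17, sin φ = -sqrt(17)/17; then cos(x + φ) = -sqrt(17)/17. Solve for x and keep the solutions lying in [-π, π].
  ⇒ x = -pi/2 ≈ -1.5708, pi - atan(15/8) ≈ 2.0608

f''(x) = -4*sin(x) + cos(x)
Second-derivative test at each critical point:
  f''(-1.5708) = 4 > 0 → local minimum
  f''(2.0608) = -4 < 0 → local maximum

Critical points: x = -pi/2 ≈ -1.5708 (local minimum); x = pi - atan(15/8) ≈ 2.0608 (local maximum)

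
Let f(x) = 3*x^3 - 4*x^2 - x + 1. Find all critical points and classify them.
f'(x) = 9*x^2 - 8*x - 1

Solve f'(x) = 0:
  Factor: 9*x^2 - 8*x - 1 = (x - 1)*(9*x + 1) = 0.
  ⇒ x = -1/9, 1

f''(x) = 18*x - 8
Second-derivative test at each critical point:
  f''(-1/9) = -10 < 0 → local maximum
  f''(1) = 10 > 0 → local minimum

Critical points: x = -1/9 (local maximum); x = 1 (local minimum)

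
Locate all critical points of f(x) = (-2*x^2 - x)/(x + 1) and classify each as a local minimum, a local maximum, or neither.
f'(x) = (-2*x^2 - 4*x - 1)/(x^2 + 2*x + 1)

Solve f'(x) = 0:
  f'(x) = -(2*x^2 + 4*x + 1)/(x + 1)^2; the denominator is positive wherever f is defined, so f'(x) = 0 ⇔ -2*x^2 - 4*x - 1 = 0.
  2*x^2 + 4*x + 1 = 0 has no rational roots; quadratic formula: x = (-4 ± √8)/4.
  ⇒ x = -1 - sqrt(2)/2 ≈ -1.7071, -1 + sqrt(2)/2 ≈ -0.2929

f''(x) = -2/(x^3 + 3*x^2 + 3*x + 1)
Second-derivative test at each critical point:
  f''(-1.7071) = 5.6569 > 0 → local minimum
  f''(-0.2929) = -5.6569 < 0 → local maximum

Critical points: x = -1 - sqrt(2)/2 ≈ -1.7071 (local minimum); x = -1 + sqrt(2)/2 ≈ -0.2929 (local maximum)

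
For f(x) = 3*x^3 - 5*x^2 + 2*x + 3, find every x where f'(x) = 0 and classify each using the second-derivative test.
f'(x) = 9*x^2 - 10*x + 2

Solve f'(x) = 0:
  9*x^2 - 10*x + 2 = 0 has no rational roots; quadratic formula: x = (10 ± √28)/18.
  ⇒ x = 5/9 - sqrt(7)/9 ≈ 0.2616, sqrt(7)/9 + 5/9 ≈ 0.8495

f''(x) = 18*x - 10
Second-derivative test at each critical point:
  f''(0.2616) = -5.2915 < 0 → local maximum
  f''(0.8495) = 5.2915 > 0 → local minimum

Critical points: x = 5/9 - sqrt(7)/9 ≈ 0.2616 (local maximum); x = sqrt(7)/9 + 5/9 ≈ 0.8495 (local minimum)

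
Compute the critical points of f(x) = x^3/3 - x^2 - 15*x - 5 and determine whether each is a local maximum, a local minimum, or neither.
f'(x) = x^2 - 2*x - 15

Solve f'(x) = 0:
  Factor: x^2 - 2*x - 15 = (x - 5)*(x + 3) = 0.
  ⇒ x = -3, 5

f''(x) = 2*x - 2
Second-derivative test at each critical point:
  f''(-3) = -8 < 0 → local maximum
  f''(5) = 8 > 0 → local minimum

Critical points: x = -3 (local maximum); x = 5 (local minimum)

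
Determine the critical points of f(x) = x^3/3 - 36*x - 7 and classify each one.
f'(x) = x^2 - 36

Solve f'(x) = 0:
  Factor: x^2 - 36 = (x - 6)*(x + 6) = 0.
  ⇒ x = -6, 6

f''(x) = 2*x
Second-derivative test at each critical point:
  f''(-6) = -12 < 0 → local maximum
  f''(6) = 12 > 0 → local minimum

Critical points: x = -6 (local maximum); x = 6 (local minimum)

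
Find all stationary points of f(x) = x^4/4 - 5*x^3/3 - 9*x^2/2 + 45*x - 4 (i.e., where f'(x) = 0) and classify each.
f'(x) = x^3 - 5*x^2 - 9*x + 45

Solve f'(x) = 0:
  Factor: x^3 - 5*x^2 - 9*x + 45 = (x - 5)*(x - 3)*(x + 3) = 0.
  ⇒ x = -3, 3, 5

f''(x) = 3*x^2 - 10*x - 9
Second-derivative test at each critical point:
  f''(-3) = 48 > 0 → local minimum
  f''(3) = -12 < 0 → local maximum
  f''(5) = 16 > 0 → local minimum

Critical points: x = -3 (local minimum); x = 3 (local maximum); x = 5 (local minimum)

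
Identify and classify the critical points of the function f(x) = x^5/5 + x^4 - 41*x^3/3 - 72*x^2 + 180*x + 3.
f'(x) = x^4 + 4*x^3 - 41*x^2 - 144*x + 180

Solve f'(x) = 0:
  Factor: x^4 + 4*x^3 - 41*x^2 - 144*x + 180 = (x - 6)*(x - 1)*(x + 5)*(x + 6) = 0.
  ⇒ x = -6, -5, 1, 6

f''(x) = 4*x^3 + 12*x^2 - 82*x - 144
Second-derivative test at each critical point:
  f''(-6) = -84 < 0 → local maximum
  f''(-5) = 66 > 0 → local minimum
  f''(1) = -210 < 0 → local maximum
  f''(6) = 660 > 0 → local minimum

Critical points: x = -6 (local maximum); x = -5 (local minimum); x = 1 (local maximum); x = 6 (local minimum)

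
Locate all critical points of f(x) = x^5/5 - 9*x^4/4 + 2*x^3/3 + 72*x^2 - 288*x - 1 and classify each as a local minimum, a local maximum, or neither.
f'(x) = x^4 - 9*x^3 + 2*x^2 + 144*x - 288

Solve f'(x) = 0:
  Factor: x^4 - 9*x^3 + 2*x^2 + 144*x - 288 = (x - 6)*(x - 4)*(x - 3)*(x + 4) = 0.
  ⇒ x = -4, 3, 4, 6

f''(x) = 4*x^3 - 27*x^2 + 4*x + 144
Second-derivative test at each critical point:
  f''(-4) = -560 < 0 → local maximum
  f''(3) = 21 > 0 → local minimum
  f''(4) = -16 < 0 → local maximum
  f''(6) = 60 > 0 → local minimum

Critical points: x = -4 (local maximum); x = 3 (local minimum); x = 4 (local maximum); x = 6 (local minimum)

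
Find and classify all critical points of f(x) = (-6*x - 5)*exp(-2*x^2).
f'(x) = 2*(2*x*(6*x + 5) - 3)*exp(-2*x^2)

Solve f'(x) = 0:
  f'(x) = (24*x^2 + 20*x - 6)·exp(-2*x^2) and exp(-2*x^2) > 0 for every x, so f'(x) = 0 ⇔ 24*x^2 + 20*x - 6 = 0.
  Factor: 24*x^2 + 20*x - 6 = 2*(12*x^2 + 10*x - 3); 12*x^2 + 10*x - 3 = 0 has no rational roots; quadratic formula: x = (-10 ± √244)/24.
  ⇒ x = -sqrt(61)/12 - 5/12 ≈ -1.0675, -5/12 + sqrt(61)/12 ≈ 0.2342

f''(x) = 4*(-24*x^3 - 20*x^2 + 18*x + 5)*exp(-2*x^2)
Second-derivative test at each critical point:
  f''(-1.0675) = -3.1980 < 0 → local maximum
  f''(0.2342) = 27.9955 > 0 → local minimum

Critical points: x = -sqrt(61)/12 - 5/12 ≈ -1.0675 (local maximum); x = -5/12 + sqrt(61)/12 ≈ 0.2342 (local minimum)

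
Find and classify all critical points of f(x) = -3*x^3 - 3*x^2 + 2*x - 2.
f'(x) = -9*x^2 - 6*x + 2

Solve f'(x) = 0:
  9*x^2 + 6*x - 2 = 0 has no rational roots; quadratic formula: x = (-6 ± √108)/18.
  ⇒ x = -sqrt(3)/3 - 1/3 ≈ -0.9107, -1/3 + sqrt(3)/3 ≈ 0.2440

f''(x) = -18*x - 6
Second-derivative test at each critical point:
  f''(-0.9107) = 10.3923 > 0 → local minimum
  f''(0.2440) = -10.3923 < 0 → local maximum

Critical points: x = -sqrt(3)/3 - 1/3 ≈ -0.9107 (local minimum); x = -1/3 + sqrt(3)/3 ≈ 0.2440 (local maximum)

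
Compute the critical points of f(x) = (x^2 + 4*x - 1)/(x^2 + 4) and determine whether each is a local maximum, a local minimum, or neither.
f'(x) = 2*(-2*x^2 + 5*x + 8)/(x^4 + 8*x^2 + 16)

Solve f'(x) = 0:
  f'(x) = -2*(2*x^2 - 5*x - 8)/(x^2 + 4)^2; the denominator is positive wherever f is defined, so f'(x) = 0 ⇔ -4*x^2 + 10*x + 16 = 0.
  Factor: -4*x^2 + 10*x + 16 = -2*(2*x^2 - 5*x - 8); 2*x^2 - 5*x - 8 = 0 has no rational roots; quadratic formula: x = (5 ± √89)/4.
  ⇒ x = 5/4 - sqrt(89)/4 ≈ -1.1085, 5/4 + sqrt(89)/4 ≈ 3.6085

f''(x) = 2*(4*x^3 - 15*x^2 - 48*x + 20)/(x^6 + 12*x^4 + 48*x^2 + 64)
Second-derivative test at each critical point:
  f''(-1.1085) = 0.6901 > 0 → local minimum
  f''(3.6085) = -0.0651 < 0 → local maximum

Critical points: x = 5/4 - sqrt(89)/4 ≈ -1.1085 (local minimum); x = 5/4 + sqrt(89)/4 ≈ 3.6085 (local maximum)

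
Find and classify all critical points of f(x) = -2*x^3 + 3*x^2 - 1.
f'(x) = 6*x*(1 - x)

Solve f'(x) = 0:
  Factor: -6*x^2 + 6*x = -6*x*(x - 1) = 0.
  ⇒ x = 0, 1

f''(x) = 6 - 12*x
Second-derivative test at each critical point:
  f''(0) = 6 > 0 → local minimum
  f''(1) = -6 < 0 → local maximum

Critical points: x = 0 (local minimum); x = 1 (local maximum)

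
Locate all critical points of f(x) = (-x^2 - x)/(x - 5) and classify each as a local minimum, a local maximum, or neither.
f'(x) = (-x^2 + 10*x + 5)/(x^2 - 10*x + 25)

Solve f'(x) = 0:
  f'(x) = -(x^2 - 10*x - 5)/(x - 5)^2; the denominator is positive wherever f is defined, so f'(x) = 0 ⇔ -x^2 + 10*x + 5 = 0.
  x^2 - 10*x - 5 = 0 has no rational roots; quadratic formula: x = (10 ± √120)/2.
  ⇒ x = 5 - sqrt(30) ≈ -0.4772, 5 + sqrt(30) ≈ 10.4772

f''(x) = -60/(x^3 - 15*x^2 + 75*x - 125)
Second-derivative test at each critical point:
  f''(-0.4772) = 0.3651 > 0 → local minimum
  f''(10.4772) = -0.3651 < 0 → local maximum

Critical points: x = 5 - sqrt(30) ≈ -0.4772 (local minimum); x = 5 + sqrt(30) ≈ 10.4772 (local maximum)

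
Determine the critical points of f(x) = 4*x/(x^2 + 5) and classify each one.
f'(x) = 4*(5 - x^2)/(x^4 + 10*x^2 + 25)

Solve f'(x) = 0:
  f'(x) = -4*(x^2 - 5)/(x^2 + 5)^2; the denominator is positive wherever f is defined, so f'(x) = 0 ⇔ 20 - 4*x^2 = 0.
  Factor: 20 - 4*x^2 = -4*(x^2 - 5); x^2 - 5 = 0 has no rational roots; quadratic formula: x = (0 ± √20)/2.
  ⇒ x = -sqrt(5) ≈ -2.2361, sqrt(5) ≈ 2.2361

f''(x) = 8*x*(x^2 - 15)/(x^2 + 5)^3
Second-derivative test at each critical point:
  f''(-2.2361) = 0.1789 > 0 → local minimum
  f''(2.2361) = -0.1789 < 0 → local maximum

Critical points: x = -sqrt(5) ≈ -2.2361 (local minimum); x = sqrt(5) ≈ 2.2361 (local maximum)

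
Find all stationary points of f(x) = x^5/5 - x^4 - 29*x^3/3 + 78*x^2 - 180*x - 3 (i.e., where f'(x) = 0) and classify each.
f'(x) = x^4 - 4*x^3 - 29*x^2 + 156*x - 180

Solve f'(x) = 0:
  Factor: x^4 - 4*x^3 - 29*x^2 + 156*x - 180 = (x - 5)*(x - 3)*(x - 2)*(x + 6) = 0.
  ⇒ x = -6, 2, 3, 5

f''(x) = 4*x^3 - 12*x^2 - 58*x + 156
Second-derivative test at each critical point:
  f''(-6) = -792 < 0 → local maximum
  f''(2) = 24 > 0 → local minimum
  f''(3) = -18 < 0 → local maximum
  f''(5) = 66 > 0 → local minimum

Critical points: x = -6 (local maximum); x = 2 (local minimum); x = 3 (local maximum); x = 5 (local minimum)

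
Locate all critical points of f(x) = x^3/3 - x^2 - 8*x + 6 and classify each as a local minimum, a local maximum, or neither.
f'(x) = x^2 - 2*x - 8

Solve f'(x) = 0:
  Factor: x^2 - 2*x - 8 = (x - 4)*(x + 2) = 0.
  ⇒ x = -2, 4

f''(x) = 2*x - 2
Second-derivative test at each critical point:
  f''(-2) = -6 < 0 → local maximum
  f''(4) = 6 > 0 → local minimum

Critical points: x = -2 (local maximum); x = 4 (local minimum)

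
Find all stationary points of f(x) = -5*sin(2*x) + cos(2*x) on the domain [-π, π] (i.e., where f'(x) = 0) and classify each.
f'(x) = -2*sin(2*x) - 10*cos(2*x)

Solve f'(x) = 0 on [-π, π]:
  f'(x) = 0 ⇔ -5*cos(2*x) = sin(2*x) ⇔ tan(2*x) = -5, i.e. 2*x = arctan(-5) + nπ; keep the solutions lying in [-π, π].
  ⇒ x = -pi/2 - atan(5)/2 ≈ -2.2575, -atan(5)/2 ≈ -0.6867, -atan(5)/2 + pi/2 ≈ 0.8841, pi - atan(5)/2 ≈ 2.4549

f''(x) = 20*sin(2*x) - 4*cos(2*x)
Second-derivative test at each critical point:
  f''(-2.2575) = 20.3961 > 0 → local minimum
  f''(-0.6867) = -20.3961 < 0 → local maximum
  f''(0.8841) = 20.3961 > 0 → local minimum
  f''(2.4549) = -20.3961 < 0 → local maximum

Critical points: x = -pi/2 - atan(5)/2 ≈ -2.2575 (local minimum); x = -atan(5)/2 ≈ -0.6867 (local maximum); x = -atan(5)/2 + pi/2 ≈ 0.8841 (local minimum); x = pi - atan(5)/2 ≈ 2.4549 (local maximum)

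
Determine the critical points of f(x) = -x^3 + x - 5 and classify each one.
f'(x) = 1 - 3*x^2

Solve f'(x) = 0:
  3*x^2 - 1 = 0 has no rational roots; quadratic formula: x = (0 ± √12)/6.
  ⇒ x = -sqrt(3)/3 ≈ -0.5774, sqrt(3)/3 ≈ 0.5774

f''(x) = -6*x
Second-derivative test at each critical point:
  f''(-0.5774) = 3.4641 > 0 → local minimum
  f''(0.5774) = -3.4641 < 0 → local maximum

Critical points: x = -sqrt(3)/3 ≈ -0.5774 (local minimum); x = sqrt(3)/3 ≈ 0.5774 (local maximum)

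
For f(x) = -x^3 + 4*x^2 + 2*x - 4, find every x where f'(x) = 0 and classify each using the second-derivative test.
f'(x) = -3*x^2 + 8*x + 2

Solve f'(x) = 0:
  3*x^2 - 8*x - 2 = 0 has no rational roots; quadratic formula: x = (8 ± √88)/6.
  ⇒ x = 4/3 - sqrt(22)/3 ≈ -0.2301, 4/3 + sqrt(22)/3 ≈ 2.8968

f''(x) = 8 - 6*x
Second-derivative test at each critical point:
  f''(-0.2301) = 9.3808 > 0 → local minimum
  f''(2.8968) = -9.3808 < 0 → local maximum

Critical points: x = 4/3 - sqrt(22)/3 ≈ -0.2301 (local minimum); x = 4/3 + sqrt(22)/3 ≈ 2.8968 (local maximum)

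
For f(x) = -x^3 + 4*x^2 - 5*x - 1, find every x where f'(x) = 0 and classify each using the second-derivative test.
f'(x) = -3*x^2 + 8*x - 5

Solve f'(x) = 0:
  Factor: -3*x^2 + 8*x - 5 = -(x - 1)*(3*x - 5) = 0.
  ⇒ x = 1, 5/3

f''(x) = 8 - 6*x
Second-derivative test at each critical point:
  f''(1) = 2 > 0 → local minimum
  f''(5/3) = -2 < 0 → local maximum

Critical points: x = 1 (local minimum); x = 5/3 (local maximum)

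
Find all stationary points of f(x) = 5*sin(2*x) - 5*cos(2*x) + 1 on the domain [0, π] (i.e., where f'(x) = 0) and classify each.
f'(x) = 10*sqrt(2)*sin(2*x + pi/4)

Solve f'(x) = 0 on [0, π]:
  f'(x) = 0 ⇔ 5*cos(2*x) = -5*sin(2*x) ⇔ tan(2*x) = -1, i.e. 2*x = arctan(-1) + nπ; keep the solutions lying in [0, π].
  ⇒ x = 3*pi/8 ≈ 1.1781, 7*pi/8 ≈ 2.7489

f''(x) = 20*sqrt(2)*cos(2*x + pi/4)
Second-derivative test at each critical point:
  f''(1.1781) = -28.2843 < 0 → local maximum
  f''(2.7489) = 28.2843 > 0 → local minimum

Critical points: x = 3*pi/8 ≈ 1.1781 (local maximum); x = 7*pi/8 ≈ 2.7489 (local minimum)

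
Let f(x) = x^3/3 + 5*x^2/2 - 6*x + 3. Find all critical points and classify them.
f'(x) = x^2 + 5*x - 6

Solve f'(x) = 0:
  Factor: x^2 + 5*x - 6 = (x - 1)*(x + 6) = 0.
  ⇒ x = -6, 1

f''(x) = 2*x + 5
Second-derivative test at each critical point:
  f''(-6) = -7 < 0 → local maximum
  f''(1) = 7 > 0 → local minimum

Critical points: x = -6 (local maximum); x = 1 (local minimum)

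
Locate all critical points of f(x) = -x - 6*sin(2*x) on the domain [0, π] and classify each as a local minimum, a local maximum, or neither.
f'(x) = 24*sin(x)^2 - 13

Solve f'(x) = 0 on [0, π]:
  f'(x) = 0 ⇔ cos(2*x) = -1/12, i.e. 2*x = ±arccos(-1/12) + 2nπ; keep the solutions lying in [0, π].
  ⇒ x = acos(-1/12)/2 ≈ 0.8271, pi - acos(-1/12)/2 ≈ 2.3145

f''(x) = 24*sin(2*x)
Second-derivative test at each critical point:
  f''(0.8271) = 23.9165 > 0 → local minimum
  f''(2.3145) = -23.9165 < 0 → local maximum

Critical points: x = acos(-1/12)/2 ≈ 0.8271 (local minimum); x = pi - acos(-1/12)/2 ≈ 2.3145 (local maximum)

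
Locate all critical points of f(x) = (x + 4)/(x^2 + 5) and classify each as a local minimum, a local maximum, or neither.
f'(x) = (x^2 - 2*x*(x + 4) + 5)/(x^2 + 5)^2

Solve f'(x) = 0:
  f'(x) = -(x^2 + 8*x - 5)/(x^2 + 5)^2; the denominator is positive wherever f is defined, so f'(x) = 0 ⇔ -x^2 - 8*x + 5 = 0.
  x^2 + 8*x - 5 = 0 has no rational roots; quadratic formula: x = (-8 ± √84)/2.
  ⇒ x = -sqrt(21) - 4 ≈ -8.5826, -4 + sqrt(21) ≈ 0.5826

f''(x) = 2*(4*x^2*(x + 4) - (3*x + 4)*(x^2 + 5))/(x^2 + 5)^3
Second-derivative test at each critical point:
  f''(-8.5826) = 0.0015 > 0 → local minimum
  f''(0.5826) = -0.3215 < 0 → local maximum

Critical points: x = -sqrt(21) - 4 ≈ -8.5826 (local minimum); x = -4 + sqrt(21) ≈ 0.5826 (local maximum)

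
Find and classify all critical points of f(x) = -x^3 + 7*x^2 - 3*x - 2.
f'(x) = -3*x^2 + 14*x - 3

Solve f'(x) = 0:
  3*x^2 - 14*x + 3 = 0 has no rational roots; quadratic formula: x = (14 ± √160)/6.
  ⇒ x = 7/3 - 2*sqrt(10)/3 ≈ 0.2251, 2*sqrt(10)/3 + 7/3 ≈ 4.4415

f''(x) = 14 - 6*x
Second-derivative test at each critical point:
  f''(0.2251) = 12.6491 > 0 → local minimum
  f''(4.4415) = -12.6491 < 0 → local maximum

Critical points: x = 7/3 - 2*sqrt(10)/3 ≈ 0.2251 (local minimum); x = 2*sqrt(10)/3 + 7/3 ≈ 4.4415 (local maximum)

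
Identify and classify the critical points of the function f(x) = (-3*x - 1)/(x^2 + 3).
f'(x) = (3*x^2 + 2*x - 9)/(x^4 + 6*x^2 + 9)

Solve f'(x) = 0:
  f'(x) = (3*x^2 + 2*x - 9)/(x^2 + 3)^2; the denominator is positive wherever f is defined, so f'(x) = 0 ⇔ 3*x^2 + 2*x - 9 = 0.
  3*x^2 + 2*x - 9 = 0 has no rational roots; quadratic formula: x = (-2 ± √112)/6.
  ⇒ x = -2*sqrt(7)/3 - 1/3 ≈ -2.0972, -1/3 + 2*sqrt(7)/3 ≈ 1.4305

f''(x) = 2*(-4*x^2*(3*x + 1) + (9*x + 1)*(x^2 + 3))/(x^2 + 3)^3
Second-derivative test at each critical point:
  f''(-2.0972) = -0.1934 < 0 → local maximum
  f''(1.4305) = 0.4156 > 0 → local minimum

Critical points: x = -2*sqrt(7)/3 - 1/3 ≈ -2.0972 (local maximum); x = -1/3 + 2*sqrt(7)/3 ≈ 1.4305 (local minimum)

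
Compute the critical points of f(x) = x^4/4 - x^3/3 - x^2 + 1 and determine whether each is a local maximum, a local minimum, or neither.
f'(x) = x*(x^2 - x - 2)

Solve f'(x) = 0:
  Factor: x^3 - x^2 - 2*x = x*(x - 2)*(x + 1) = 0.
  ⇒ x = -1, 0, 2

f''(x) = 3*x^2 - 2*x - 2
Second-derivative test at each critical point:
  f''(-1) = 3 > 0 → local minimum
  f''(0) = -2 < 0 → local maximum
  f''(2) = 6 > 0 → local minimum

Critical points: x = -1 (local minimum); x = 0 (local maximum); x = 2 (local minimum)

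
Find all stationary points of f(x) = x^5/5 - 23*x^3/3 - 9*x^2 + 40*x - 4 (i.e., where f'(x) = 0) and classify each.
f'(x) = x^4 - 23*x^2 - 18*x + 40

Solve f'(x) = 0:
  Factor: x^4 - 23*x^2 - 18*x + 40 = (x - 5)*(x - 1)*(x + 2)*(x + 4) = 0.
  ⇒ x = -4, -2, 1, 5

f''(x) = 4*x^3 - 46*x - 18
Second-derivative test at each critical point:
  f''(-4) = -90 < 0 → local maximum
  f''(-2) = 42 > 0 → local minimum
  f''(1) = -60 < 0 → local maximum
  f''(5) = 252 > 0 → local minimum

Critical points: x = -4 (local maximum); x = -2 (local minimum); x = 1 (local maximum); x = 5 (local minimum)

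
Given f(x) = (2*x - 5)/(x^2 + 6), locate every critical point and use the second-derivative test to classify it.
f'(x) = 2*(-x^2 + 5*x + 6)/(x^4 + 12*x^2 + 36)

Solve f'(x) = 0:
  f'(x) = -2*(x - 6)*(x + 1)/(x^2 + 6)^2; the denominator is positive wherever f is defined, so f'(x) = 0 ⇔ -2*x^2 + 10*x + 12 = 0.
  Factor: -2*x^2 + 10*x + 12 = -2*(x - 6)*(x + 1) = 0.
  ⇒ x = -1, 6

f''(x) = 2*(4*x^2*(2*x - 5) + (5 - 6*x)*(x^2 + 6))/(x^2 + 6)^3
Second-derivative test at each critical point:
  f''(-1) = 2/7 > 0 → local minimum
  f''(6) = -1/126 < 0 → local maximum

Critical points: x = -1 (local minimum); x = 6 (local maximum)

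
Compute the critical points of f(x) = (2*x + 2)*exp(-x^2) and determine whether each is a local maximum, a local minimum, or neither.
f'(x) = 2*(-2*x*(x + 1) + 1)*exp(-x^2)

Solve f'(x) = 0:
  f'(x) = (-4*x^2 - 4*x + 2)·exp(-x^2) and exp(-x^2) > 0 for every x, so f'(x) = 0 ⇔ -4*x^2 - 4*x + 2 = 0.
  Factor: -4*x^2 - 4*x + 2 = -2*(2*x^2 + 2*x - 1); 2*x^2 + 2*x - 1 = 0 has no rational roots; quadratic formula: x = (-2 ± √12)/4.
  ⇒ x = -sqrt(3)/2 - 1/2 ≈ -1.3660, -1/2 + sqrt(3)/2 ≈ 0.3660

f''(x) = 4*(2*x^2*(x + 1) - 3*x - 1)*exp(-x^2)
Second-derivative test at each critical point:
  f''(-1.3660) = 1.0721 > 0 → local minimum
  f''(0.3660) = -6.0595 < 0 → local maximum

Critical points: x = -sqrt(3)/2 - 1/2 ≈ -1.3660 (local minimum); x = -1/2 + sqrt(3)/2 ≈ 0.3660 (local maximum)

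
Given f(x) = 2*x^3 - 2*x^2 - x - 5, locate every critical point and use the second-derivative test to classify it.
f'(x) = 6*x^2 - 4*x - 1

Solve f'(x) = 0:
  6*x^2 - 4*x - 1 = 0 has no rational roots; quadratic formula: x = (4 ± √40)/12.
  ⇒ x = 1/3 - sqrt(10)/6 ≈ -0.1937, 1/3 + sqrt(10)/6 ≈ 0.8604

f''(x) = 12*x - 4
Second-derivative test at each critical point:
  f''(-0.1937) = -6.3246 < 0 → local maximum
  f''(0.8604) = 6.3246 > 0 → local minimum

Critical points: x = 1/3 - sqrt(10)/6 ≈ -0.1937 (local maximum); x = 1/3 + sqrt(10)/6 ≈ 0.8604 (local minimum)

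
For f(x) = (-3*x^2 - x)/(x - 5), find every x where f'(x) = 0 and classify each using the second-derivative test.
f'(x) = (-3*x^2 + 30*x + 5)/(x^2 - 10*x + 25)

Solve f'(x) = 0:
  f'(x) = -(3*x^2 - 30*x - 5)/(x - 5)^2; the denominator is positive wherever f is defined, so f'(x) = 0 ⇔ -3*x^2 + 30*x + 5 = 0.
  3*x^2 - 30*x - 5 = 0 has no rational roots; quadratic formula: x = (30 ± √960)/6.
  ⇒ x = 5 - 4*sqrt(15)/3 ≈ -0.1640, 5 + 4*sqrt(15)/3 ≈ 10.1640

f''(x) = -160/(x^3 - 15*x^2 + 75*x - 125)
Second-derivative test at each critical point:
  f''(-0.1640) = 1.1619 > 0 → local minimum
  f''(10.1640) = -1.1619 < 0 → local maximum

Critical points: x = 5 - 4*sqrt(15)/3 ≈ -0.1640 (local minimum); x = 5 + 4*sqrt(15)/3 ≈ 10.1640 (local maximum)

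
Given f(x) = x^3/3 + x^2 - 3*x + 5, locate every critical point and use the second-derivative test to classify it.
f'(x) = x^2 + 2*x - 3

Solve f'(x) = 0:
  Factor: x^2 + 2*x - 3 = (x - 1)*(x + 3) = 0.
  ⇒ x = -3, 1

f''(x) = 2*x + 2
Second-derivative test at each critical point:
  f''(-3) = -4 < 0 → local maximum
  f''(1) = 4 > 0 → local minimum

Critical points: x = -3 (local maximum); x = 1 (local minimum)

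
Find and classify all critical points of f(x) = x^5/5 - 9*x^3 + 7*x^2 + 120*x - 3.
f'(x) = x^4 - 27*x^2 + 14*x + 120

Solve f'(x) = 0:
  Factor: x^4 - 27*x^2 + 14*x + 120 = (x - 4)*(x - 3)*(x + 2)*(x + 5) = 0.
  ⇒ x = -5, -2, 3, 4

f''(x) = 4*x^3 - 54*x + 14
Second-derivative test at each critical point:
  f''(-5) = -216 < 0 → local maximum
  f''(-2) = 90 > 0 → local minimum
  f''(3) = -40 < 0 → local maximum
  f''(4) = 54 > 0 → local minimum

Critical points: x = -5 (local maximum); x = -2 (local minimum); x = 3 (local maximum); x = 4 (local minimum)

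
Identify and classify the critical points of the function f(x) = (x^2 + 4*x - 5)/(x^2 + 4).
f'(x) = 2*(-2*x^2 + 9*x + 8)/(x^4 + 8*x^2 + 16)

Solve f'(x) = 0:
  f'(x) = -2*(2*x^2 - 9*x - 8)/(x^2 + 4)^2; the denominator is positive wherever f is defined, so f'(x) = 0 ⇔ -4*x^2 + 18*x + 16 = 0.
  Factor: -4*x^2 + 18*x + 16 = -2*(2*x^2 - 9*x - 8); 2*x^2 - 9*x - 8 = 0 has no rational roots; quadratic formula: x = (9 ± √145)/4.
  ⇒ x = 9/4 - sqrt(145)/4 ≈ -0.7604, 9/4 + sqrt(145)/4 ≈ 5.2604

f''(x) = 2*(4*x^3 - 27*x^2 - 48*x + 36)/(x^6 + 12*x^4 + 48*x^2 + 64)
Second-derivative test at each critical point:
  f''(-0.7604) = 1.1490 > 0 → local minimum
  f''(5.2604) = -0.0240 < 0 → local maximum

Critical points: x = 9/4 - sqrt(145)/4 ≈ -0.7604 (local minimum); x = 9/4 + sqrt(145)/4 ≈ 5.2604 (local maximum)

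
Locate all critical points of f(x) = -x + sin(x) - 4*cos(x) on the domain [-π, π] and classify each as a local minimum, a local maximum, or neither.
f'(x) = 4*sin(x) + cos(x) - 1

Solve f'(x) = 0 on [-π, π]:
  f'(x) = 0 ⇔ 4*sin(x) + cos(x) = 1. Write the left side as R·cos(x + φ) with R = √(1² + (-4)²) = sqrt(17), cos φ = sqrt(17)/17, sin φ = -4*sqrt(17)/17; then cos(x + φ) = sqrt(17)/17. Solve for x and keep the solutions lying in [-π, π].
  ⇒ x = 0, pi - atan(8/15) ≈ 2.6516

f''(x) = -sin(x) + 4*cos(x)
Second-derivative test at each critical point:
  f''(0) = 4 > 0 → local minimum
  f''(2.6516) = -4 < 0 → local maximum

Critical points: x = 0 (local minimum); x = pi - atan(8/15) ≈ 2.6516 (local maximum)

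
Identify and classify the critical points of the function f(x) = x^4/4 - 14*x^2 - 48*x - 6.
f'(x) = x^3 - 28*x - 48

Solve f'(x) = 0:
  Factor: x^3 - 28*x - 48 = (x - 6)*(x + 2)*(x + 4) = 0.
  ⇒ x = -4, -2, 6

f''(x) = 3*x^2 - 28
Second-derivative test at each critical point:
  f''(-4) = 20 > 0 → local minimum
  f''(-2) = -16 < 0 → local maximum
  f''(6) = 80 > 0 → local minimum

Critical points: x = -4 (local minimum); x = -2 (local maximum); x = 6 (local minimum)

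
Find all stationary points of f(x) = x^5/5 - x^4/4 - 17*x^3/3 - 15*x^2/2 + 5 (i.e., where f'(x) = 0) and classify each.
f'(x) = x*(x^3 - x^2 - 17*x - 15)

Solve f'(x) = 0:
  Factor: x^4 - x^3 - 17*x^2 - 15*x = x*(x - 5)*(x + 1)*(x + 3) = 0.
  ⇒ x = -3, -1, 0, 5

f''(x) = 4*x^3 - 3*x^2 - 34*x - 15
Second-derivative test at each critical point:
  f''(-3) = -48 < 0 → local maximum
  f''(-1) = 12 > 0 → local minimum
  f''(0) = -15 < 0 → local maximum
  f''(5) = 240 > 0 → local minimum

Critical points: x = -3 (local maximum); x = -1 (local minimum); x = 0 (local maximum); x = 5 (local minimum)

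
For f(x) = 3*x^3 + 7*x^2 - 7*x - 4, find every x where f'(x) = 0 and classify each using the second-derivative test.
f'(x) = 9*x^2 + 14*x - 7

Solve f'(x) = 0:
  9*x^2 + 14*x - 7 = 0 has no rational roots; quadratic formula: x = (-14 ± √448)/18.
  ⇒ x = -4*sqrt(7)/9 - 7/9 ≈ -1.9537, -7/9 + 4*sqrt(7)/9 ≈ 0.3981

f''(x) = 18*x + 14
Second-derivative test at each critical point:
  f''(-1.9537) = -21.1660 < 0 → local maximum
  f''(0.3981) = 21.1660 > 0 → local minimum

Critical points: x = -4*sqrt(7)/9 - 7/9 ≈ -1.9537 (local maximum); x = -7/9 + 4*sqrt(7)/9 ≈ 0.3981 (local minimum)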